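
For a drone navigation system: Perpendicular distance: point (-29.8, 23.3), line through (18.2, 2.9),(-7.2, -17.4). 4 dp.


|cross product| = 1492.56
|line direction| = sqrt(1057.25) = 32.5154
Distance = 1492.56/sqrt(1057.25) = 45.9032

45.9032


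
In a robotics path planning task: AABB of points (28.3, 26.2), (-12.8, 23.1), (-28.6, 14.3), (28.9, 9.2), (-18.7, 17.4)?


x range: [-28.6, 28.9]
y range: [9.2, 26.2]
Bounding box: (-28.6,9.2) to (28.9,26.2)

(-28.6,9.2) to (28.9,26.2)


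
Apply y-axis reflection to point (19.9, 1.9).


Reflection over y-axis: (x,y) -> (-x,y)
(19.9, 1.9) -> (-19.9, 1.9)

(-19.9, 1.9)


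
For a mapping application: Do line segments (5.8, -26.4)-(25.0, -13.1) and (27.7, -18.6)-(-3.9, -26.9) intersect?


Cross products: d1=64.71, d2=-196.21, d3=-141.51, d4=119.41
d1*d2 < 0 and d3*d4 < 0? yes

Yes, they intersect


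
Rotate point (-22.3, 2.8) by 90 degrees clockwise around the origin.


90° CW: (x,y) -> (y, -x)
(-22.3,2.8) -> (2.8, 22.3)

(2.8, 22.3)


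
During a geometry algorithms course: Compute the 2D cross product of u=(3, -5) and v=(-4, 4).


u x v = u_x*v_y - u_y*v_x = 3*4 - (-5)*(-4)
= 12 - 20 = -8

-8


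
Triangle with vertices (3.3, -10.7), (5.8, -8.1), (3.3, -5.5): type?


Side lengths squared: AB^2=13.01, BC^2=13.01, CA^2=27.04
Sorted: [13.01, 13.01, 27.04]
By sides: Isosceles, By angles: Obtuse

Isosceles, Obtuse


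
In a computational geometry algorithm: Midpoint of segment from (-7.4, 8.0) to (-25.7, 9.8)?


M = (((-7.4)+(-25.7))/2, (8+9.8)/2)
= (-16.55, 8.9)

(-16.55, 8.9)


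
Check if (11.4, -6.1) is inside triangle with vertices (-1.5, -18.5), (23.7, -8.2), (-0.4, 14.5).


Cross products: AB x AP = 179.61, BC x BP = 228.6, CA x CP = 412.06
All same sign? yes

Yes, inside


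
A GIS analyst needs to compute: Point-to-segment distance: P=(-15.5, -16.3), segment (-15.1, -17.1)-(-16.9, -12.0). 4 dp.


Project P onto AB: t = 0.1641 (clamped to [0,1])
Closest point on segment: (-15.3954, -16.2631)
Distance: 0.1109

0.1109


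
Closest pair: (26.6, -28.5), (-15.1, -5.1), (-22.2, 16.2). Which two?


d(P0,P1) = 47.8168, d(P0,P2) = 66.178, d(P1,P2) = 22.4522
Closest: P1 and P2

Closest pair: (-15.1, -5.1) and (-22.2, 16.2), distance = 22.4522


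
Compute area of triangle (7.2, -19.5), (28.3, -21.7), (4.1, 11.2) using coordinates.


Area = |x_A(y_B-y_C) + x_B(y_C-y_A) + x_C(y_A-y_B)|/2
= |(-236.88) + 868.81 + 9.02|/2
= 640.95/2 = 320.475

320.475


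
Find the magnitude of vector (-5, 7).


|u| = sqrt((-5)^2 + 7^2) = sqrt(74) = 8.6023

8.6023


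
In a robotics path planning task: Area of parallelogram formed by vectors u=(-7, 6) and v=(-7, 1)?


|u x v| = |(-7)*1 - 6*(-7)|
= |(-7) - (-42)| = 35

35


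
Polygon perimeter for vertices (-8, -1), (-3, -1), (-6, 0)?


Sides: (-8, -1)->(-3, -1): sqrt(25) = 5, (-3, -1)->(-6, 0): sqrt(10) = 3.162278, (-6, 0)->(-8, -1): sqrt(5) = 2.236068
Sum = 10.398346
Perimeter = 10.3983

10.3983


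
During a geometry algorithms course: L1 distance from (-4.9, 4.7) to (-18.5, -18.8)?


|(-4.9)-(-18.5)| + |4.7-(-18.8)| = 13.6 + 23.5 = 37.1

37.1


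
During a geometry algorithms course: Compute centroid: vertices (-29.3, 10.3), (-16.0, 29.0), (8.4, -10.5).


Centroid = ((x_A+x_B+x_C)/3, (y_A+y_B+y_C)/3)
= (((-29.3)+(-16)+8.4)/3, (10.3+29+(-10.5))/3)
= (-12.3, 9.6)

(-12.3, 9.6)


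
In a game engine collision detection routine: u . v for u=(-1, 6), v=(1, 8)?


u . v = u_x*v_x + u_y*v_y = (-1)*1 + 6*8
= (-1) + 48 = 47

47


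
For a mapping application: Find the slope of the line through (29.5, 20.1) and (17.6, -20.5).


slope = (y2-y1)/(x2-x1) = ((-20.5)-20.1)/(17.6-29.5) = (-40.6)/(-11.9) = 3.4118

3.4118


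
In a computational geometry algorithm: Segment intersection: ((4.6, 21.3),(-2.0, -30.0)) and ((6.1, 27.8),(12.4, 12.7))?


Cross products: d1=-63.6, d2=-486.45, d3=34.05, d4=456.9
d1*d2 < 0 and d3*d4 < 0? no

No, they don't intersect


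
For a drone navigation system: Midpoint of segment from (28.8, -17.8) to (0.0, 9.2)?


M = ((28.8+0)/2, ((-17.8)+9.2)/2)
= (14.4, -4.3)

(14.4, -4.3)


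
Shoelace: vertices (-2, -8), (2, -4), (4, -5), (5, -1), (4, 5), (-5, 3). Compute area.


Shoelace sum: ((-2)*(-4) - 2*(-8)) + (2*(-5) - 4*(-4)) + (4*(-1) - 5*(-5)) + (5*5 - 4*(-1)) + (4*3 - (-5)*5) + ((-5)*(-8) - (-2)*3)
= 163
Area = |163|/2 = 81.5

81.5


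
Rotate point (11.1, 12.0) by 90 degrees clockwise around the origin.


90° CW: (x,y) -> (y, -x)
(11.1,12) -> (12, -11.1)

(12, -11.1)


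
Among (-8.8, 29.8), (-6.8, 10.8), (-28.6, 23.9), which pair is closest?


d(P0,P1) = 19.105, d(P0,P2) = 20.6603, d(P1,P2) = 25.4332
Closest: P0 and P1

Closest pair: (-8.8, 29.8) and (-6.8, 10.8), distance = 19.105


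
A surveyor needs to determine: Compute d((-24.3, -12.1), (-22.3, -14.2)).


dx=2, dy=-2.1
d^2 = 2^2 + (-2.1)^2 = 8.41
d = sqrt(8.41) = 2.9

2.9


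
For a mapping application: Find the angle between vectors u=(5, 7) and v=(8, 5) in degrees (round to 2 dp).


u.v = 75, |u| = sqrt(74) = 8.6023, |v| = sqrt(89) = 9.434
cos(theta) = u.v/(|u||v|) = 75/sqrt(6586) = 0.924167
theta = acos(0.924167) = 22.46 degrees

22.46 degrees


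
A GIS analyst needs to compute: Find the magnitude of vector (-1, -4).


|u| = sqrt((-1)^2 + (-4)^2) = sqrt(17) = 4.1231

4.1231


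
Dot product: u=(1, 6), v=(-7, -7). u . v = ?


u . v = u_x*v_x + u_y*v_y = 1*(-7) + 6*(-7)
= (-7) + (-42) = -49

-49


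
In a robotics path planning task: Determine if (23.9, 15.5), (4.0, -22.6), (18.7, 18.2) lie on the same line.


Cross product: (4-23.9)*(18.2-15.5) - ((-22.6)-15.5)*(18.7-23.9)
= -251.85

No, not collinear


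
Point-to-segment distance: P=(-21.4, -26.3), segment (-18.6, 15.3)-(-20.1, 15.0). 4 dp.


Project P onto AB: t = 1 (clamped to [0,1])
Closest point on segment: (-20.1, 15)
Distance: 41.3205

41.3205


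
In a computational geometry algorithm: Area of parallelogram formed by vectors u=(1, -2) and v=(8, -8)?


|u x v| = |1*(-8) - (-2)*8|
= |(-8) - (-16)| = 8

8


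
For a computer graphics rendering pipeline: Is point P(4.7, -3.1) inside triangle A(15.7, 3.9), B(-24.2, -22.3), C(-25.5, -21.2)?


Cross products: AB x AP = -8.9, BC x BP = -56.75, CA x CP = -12.3
All same sign? yes

Yes, inside


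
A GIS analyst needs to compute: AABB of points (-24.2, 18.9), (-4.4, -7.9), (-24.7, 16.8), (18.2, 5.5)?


x range: [-24.7, 18.2]
y range: [-7.9, 18.9]
Bounding box: (-24.7,-7.9) to (18.2,18.9)

(-24.7,-7.9) to (18.2,18.9)


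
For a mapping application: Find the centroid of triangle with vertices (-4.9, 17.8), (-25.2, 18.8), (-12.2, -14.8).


Centroid = ((x_A+x_B+x_C)/3, (y_A+y_B+y_C)/3)
= (((-4.9)+(-25.2)+(-12.2))/3, (17.8+18.8+(-14.8))/3)
= (-14.1, 7.2667)

(-14.1, 7.2667)


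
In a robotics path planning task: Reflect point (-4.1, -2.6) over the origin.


Reflection over origin: (x,y) -> (-x,-y)
(-4.1, -2.6) -> (4.1, 2.6)

(4.1, 2.6)


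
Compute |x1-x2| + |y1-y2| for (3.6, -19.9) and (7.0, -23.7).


|3.6-7| + |(-19.9)-(-23.7)| = 3.4 + 3.8 = 7.2

7.2


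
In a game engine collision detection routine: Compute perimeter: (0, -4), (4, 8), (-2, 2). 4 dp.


Sides: (0, -4)->(4, 8): sqrt(160) = 12.649111, (4, 8)->(-2, 2): sqrt(72) = 8.485281, (-2, 2)->(0, -4): sqrt(40) = 6.324555
Sum = 27.458947
Perimeter = 27.4589

27.4589


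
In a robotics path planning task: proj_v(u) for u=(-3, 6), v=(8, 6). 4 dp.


u.v = 12, |v| = sqrt(100) = 10
Scalar projection = u.v / |v| = 12 / sqrt(100) = 1.2

1.2


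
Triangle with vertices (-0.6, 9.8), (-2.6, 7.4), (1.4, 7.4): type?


Side lengths squared: AB^2=9.76, BC^2=16, CA^2=9.76
Sorted: [9.76, 9.76, 16]
By sides: Isosceles, By angles: Acute

Isosceles, Acute


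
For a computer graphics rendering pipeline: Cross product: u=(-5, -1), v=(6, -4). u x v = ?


u x v = u_x*v_y - u_y*v_x = (-5)*(-4) - (-1)*6
= 20 - (-6) = 26

26


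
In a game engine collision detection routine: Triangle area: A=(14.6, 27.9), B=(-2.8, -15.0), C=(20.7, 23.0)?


Area = |x_A(y_B-y_C) + x_B(y_C-y_A) + x_C(y_A-y_B)|/2
= |(-554.8) + 13.72 + 888.03|/2
= 346.95/2 = 173.475

173.475


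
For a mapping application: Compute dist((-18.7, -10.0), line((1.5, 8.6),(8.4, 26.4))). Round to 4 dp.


|cross product| = 231.22
|line direction| = sqrt(364.45) = 19.0906
Distance = 231.22/sqrt(364.45) = 12.1117

12.1117


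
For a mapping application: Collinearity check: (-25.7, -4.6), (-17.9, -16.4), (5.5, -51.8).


Cross product: ((-17.9)-(-25.7))*((-51.8)-(-4.6)) - ((-16.4)-(-4.6))*(5.5-(-25.7))
= 0

Yes, collinear


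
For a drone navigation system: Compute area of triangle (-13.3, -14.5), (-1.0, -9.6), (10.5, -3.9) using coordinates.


Area = |x_A(y_B-y_C) + x_B(y_C-y_A) + x_C(y_A-y_B)|/2
= |75.81 + (-10.6) + (-51.45)|/2
= 13.76/2 = 6.88

6.88


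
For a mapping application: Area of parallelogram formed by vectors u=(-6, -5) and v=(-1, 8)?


|u x v| = |(-6)*8 - (-5)*(-1)|
= |(-48) - 5| = 53

53


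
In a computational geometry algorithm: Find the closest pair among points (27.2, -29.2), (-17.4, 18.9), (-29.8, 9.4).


d(P0,P1) = 65.5955, d(P0,P2) = 68.8401, d(P1,P2) = 15.6208
Closest: P1 and P2

Closest pair: (-17.4, 18.9) and (-29.8, 9.4), distance = 15.6208


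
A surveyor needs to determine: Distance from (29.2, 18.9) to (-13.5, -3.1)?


dx=-42.7, dy=-22
d^2 = (-42.7)^2 + (-22)^2 = 2307.29
d = sqrt(2307.29) = 48.0343

48.0343


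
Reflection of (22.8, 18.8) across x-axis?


Reflection over x-axis: (x,y) -> (x,-y)
(22.8, 18.8) -> (22.8, -18.8)

(22.8, -18.8)


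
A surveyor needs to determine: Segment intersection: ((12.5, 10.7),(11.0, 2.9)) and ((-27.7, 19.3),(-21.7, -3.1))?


Cross products: d1=848.88, d2=768.48, d3=-326.46, d4=-246.06
d1*d2 < 0 and d3*d4 < 0? no

No, they don't intersect


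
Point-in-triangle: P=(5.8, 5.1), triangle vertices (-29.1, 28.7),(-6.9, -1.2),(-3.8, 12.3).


Cross products: AB x AP = 519.59, BC x BP = -151.92, CA x CP = 24.72
All same sign? no

No, outside


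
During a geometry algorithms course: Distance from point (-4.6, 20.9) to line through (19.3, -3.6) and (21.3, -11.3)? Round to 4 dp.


|cross product| = 135.03
|line direction| = sqrt(63.29) = 7.9555
Distance = 135.03/sqrt(63.29) = 16.9732

16.9732


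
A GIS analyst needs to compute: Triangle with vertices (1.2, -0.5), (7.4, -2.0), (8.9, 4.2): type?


Side lengths squared: AB^2=40.69, BC^2=40.69, CA^2=81.38
Sorted: [40.69, 40.69, 81.38]
By sides: Isosceles, By angles: Right

Isosceles, Right


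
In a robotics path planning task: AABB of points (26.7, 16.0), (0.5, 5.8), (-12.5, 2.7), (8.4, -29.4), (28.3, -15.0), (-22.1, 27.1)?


x range: [-22.1, 28.3]
y range: [-29.4, 27.1]
Bounding box: (-22.1,-29.4) to (28.3,27.1)

(-22.1,-29.4) to (28.3,27.1)


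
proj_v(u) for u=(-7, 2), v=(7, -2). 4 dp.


u.v = -53, |v| = sqrt(53) = 7.2801
Scalar projection = u.v / |v| = -53 / sqrt(53) = -7.2801

-7.2801


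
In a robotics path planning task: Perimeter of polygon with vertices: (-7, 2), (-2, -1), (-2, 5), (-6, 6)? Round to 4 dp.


Sides: (-7, 2)->(-2, -1): sqrt(34) = 5.830952, (-2, -1)->(-2, 5): sqrt(36) = 6, (-2, 5)->(-6, 6): sqrt(17) = 4.123106, (-6, 6)->(-7, 2): sqrt(17) = 4.123106
Sum = 20.077164
Perimeter = 20.0772

20.0772


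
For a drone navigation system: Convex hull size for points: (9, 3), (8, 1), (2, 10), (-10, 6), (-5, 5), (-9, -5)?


Convex hull vertices (CCW): (-10, 6), (-9, -5), (8, 1), (9, 3), (2, 10)
Count = 5

5


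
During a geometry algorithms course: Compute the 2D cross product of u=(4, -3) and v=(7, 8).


u x v = u_x*v_y - u_y*v_x = 4*8 - (-3)*7
= 32 - (-21) = 53

53


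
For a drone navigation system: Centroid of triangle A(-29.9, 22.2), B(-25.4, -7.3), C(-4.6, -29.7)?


Centroid = ((x_A+x_B+x_C)/3, (y_A+y_B+y_C)/3)
= (((-29.9)+(-25.4)+(-4.6))/3, (22.2+(-7.3)+(-29.7))/3)
= (-19.9667, -4.9333)

(-19.9667, -4.9333)


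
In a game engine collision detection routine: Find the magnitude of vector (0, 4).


|u| = sqrt(0^2 + 4^2) = sqrt(16) = 4

4


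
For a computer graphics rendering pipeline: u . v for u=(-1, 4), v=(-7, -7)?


u . v = u_x*v_x + u_y*v_y = (-1)*(-7) + 4*(-7)
= 7 + (-28) = -21

-21


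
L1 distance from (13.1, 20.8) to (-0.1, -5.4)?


|13.1-(-0.1)| + |20.8-(-5.4)| = 13.2 + 26.2 = 39.4

39.4


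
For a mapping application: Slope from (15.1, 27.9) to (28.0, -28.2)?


slope = (y2-y1)/(x2-x1) = ((-28.2)-27.9)/(28-15.1) = (-56.1)/12.9 = -4.3488

-4.3488


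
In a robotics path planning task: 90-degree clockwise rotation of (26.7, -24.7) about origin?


90° CW: (x,y) -> (y, -x)
(26.7,-24.7) -> (-24.7, -26.7)

(-24.7, -26.7)


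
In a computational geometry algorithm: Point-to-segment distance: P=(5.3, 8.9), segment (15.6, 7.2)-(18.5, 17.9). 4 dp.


Project P onto AB: t = 0 (clamped to [0,1])
Closest point on segment: (15.6, 7.2)
Distance: 10.4393

10.4393


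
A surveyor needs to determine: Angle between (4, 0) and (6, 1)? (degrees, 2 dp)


u.v = 24, |u| = sqrt(16) = 4, |v| = sqrt(37) = 6.0828
cos(theta) = u.v/(|u||v|) = 24/sqrt(592) = 0.986394
theta = acos(0.986394) = 9.46 degrees

9.46 degrees


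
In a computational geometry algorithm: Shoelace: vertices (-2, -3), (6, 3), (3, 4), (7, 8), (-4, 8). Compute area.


Shoelace sum: ((-2)*3 - 6*(-3)) + (6*4 - 3*3) + (3*8 - 7*4) + (7*8 - (-4)*8) + ((-4)*(-3) - (-2)*8)
= 139
Area = |139|/2 = 69.5

69.5


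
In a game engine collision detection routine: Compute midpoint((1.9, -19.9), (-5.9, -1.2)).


M = ((1.9+(-5.9))/2, ((-19.9)+(-1.2))/2)
= (-2, -10.55)

(-2, -10.55)


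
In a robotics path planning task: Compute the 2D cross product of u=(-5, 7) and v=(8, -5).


u x v = u_x*v_y - u_y*v_x = (-5)*(-5) - 7*8
= 25 - 56 = -31

-31


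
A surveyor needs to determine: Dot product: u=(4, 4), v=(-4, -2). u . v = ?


u . v = u_x*v_x + u_y*v_y = 4*(-4) + 4*(-2)
= (-16) + (-8) = -24

-24


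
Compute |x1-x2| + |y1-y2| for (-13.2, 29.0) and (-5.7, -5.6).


|(-13.2)-(-5.7)| + |29-(-5.6)| = 7.5 + 34.6 = 42.1

42.1


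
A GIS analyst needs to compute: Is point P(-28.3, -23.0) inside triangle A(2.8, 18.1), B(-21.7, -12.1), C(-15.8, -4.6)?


Cross products: AB x AP = 67.73, BC x BP = -14.81, CA x CP = -58.49
All same sign? no

No, outside


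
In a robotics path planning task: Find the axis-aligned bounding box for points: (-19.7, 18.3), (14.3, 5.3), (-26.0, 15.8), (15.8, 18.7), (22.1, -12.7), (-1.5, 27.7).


x range: [-26, 22.1]
y range: [-12.7, 27.7]
Bounding box: (-26,-12.7) to (22.1,27.7)

(-26,-12.7) to (22.1,27.7)


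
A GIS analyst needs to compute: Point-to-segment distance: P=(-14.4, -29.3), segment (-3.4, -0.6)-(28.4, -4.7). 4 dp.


Project P onto AB: t = 0 (clamped to [0,1])
Closest point on segment: (-3.4, -0.6)
Distance: 30.7358

30.7358


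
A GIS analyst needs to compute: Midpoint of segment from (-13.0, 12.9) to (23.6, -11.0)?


M = (((-13)+23.6)/2, (12.9+(-11))/2)
= (5.3, 0.95)

(5.3, 0.95)


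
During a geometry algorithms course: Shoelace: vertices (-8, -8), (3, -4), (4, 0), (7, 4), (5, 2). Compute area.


Shoelace sum: ((-8)*(-4) - 3*(-8)) + (3*0 - 4*(-4)) + (4*4 - 7*0) + (7*2 - 5*4) + (5*(-8) - (-8)*2)
= 58
Area = |58|/2 = 29

29


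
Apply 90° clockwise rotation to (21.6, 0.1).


90° CW: (x,y) -> (y, -x)
(21.6,0.1) -> (0.1, -21.6)

(0.1, -21.6)


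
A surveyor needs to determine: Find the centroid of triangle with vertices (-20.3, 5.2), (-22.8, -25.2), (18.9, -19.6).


Centroid = ((x_A+x_B+x_C)/3, (y_A+y_B+y_C)/3)
= (((-20.3)+(-22.8)+18.9)/3, (5.2+(-25.2)+(-19.6))/3)
= (-8.0667, -13.2)

(-8.0667, -13.2)


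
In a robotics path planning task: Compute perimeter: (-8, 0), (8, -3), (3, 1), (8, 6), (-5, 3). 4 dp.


Sides: (-8, 0)->(8, -3): sqrt(265) = 16.278821, (8, -3)->(3, 1): sqrt(41) = 6.403124, (3, 1)->(8, 6): sqrt(50) = 7.071068, (8, 6)->(-5, 3): sqrt(178) = 13.341664, (-5, 3)->(-8, 0): sqrt(18) = 4.242641
Sum = 47.337318
Perimeter = 47.3373

47.3373


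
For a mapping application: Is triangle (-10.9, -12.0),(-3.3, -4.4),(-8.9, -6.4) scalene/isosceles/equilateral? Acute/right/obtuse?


Side lengths squared: AB^2=115.52, BC^2=35.36, CA^2=35.36
Sorted: [35.36, 35.36, 115.52]
By sides: Isosceles, By angles: Obtuse

Isosceles, Obtuse


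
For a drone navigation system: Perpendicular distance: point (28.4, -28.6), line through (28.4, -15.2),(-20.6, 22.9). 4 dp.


|cross product| = 656.6
|line direction| = sqrt(3852.61) = 62.0694
Distance = 656.6/sqrt(3852.61) = 10.5785

10.5785


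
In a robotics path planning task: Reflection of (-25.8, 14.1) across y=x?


Reflection over y=x: (x,y) -> (y,x)
(-25.8, 14.1) -> (14.1, -25.8)

(14.1, -25.8)


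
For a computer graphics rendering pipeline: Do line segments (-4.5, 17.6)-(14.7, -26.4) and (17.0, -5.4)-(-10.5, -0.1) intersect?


Cross products: d1=-518.55, d2=589.69, d3=504.4, d4=-603.84
d1*d2 < 0 and d3*d4 < 0? yes

Yes, they intersect


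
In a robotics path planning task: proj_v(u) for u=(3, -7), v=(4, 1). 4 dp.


u.v = 5, |v| = sqrt(17) = 4.1231
Scalar projection = u.v / |v| = 5 / sqrt(17) = 1.2127

1.2127


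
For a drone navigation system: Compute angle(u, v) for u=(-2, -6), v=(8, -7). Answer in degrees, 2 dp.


u.v = 26, |u| = sqrt(40) = 6.3246, |v| = sqrt(113) = 10.6301
cos(theta) = u.v/(|u||v|) = 26/sqrt(4520) = 0.386727
theta = acos(0.386727) = 67.25 degrees

67.25 degrees


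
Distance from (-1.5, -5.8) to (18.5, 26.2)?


dx=20, dy=32
d^2 = 20^2 + 32^2 = 1424
d = sqrt(1424) = 37.7359

37.7359


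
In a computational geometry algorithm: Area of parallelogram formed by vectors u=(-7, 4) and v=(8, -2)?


|u x v| = |(-7)*(-2) - 4*8|
= |14 - 32| = 18

18


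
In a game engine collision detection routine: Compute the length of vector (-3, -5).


|u| = sqrt((-3)^2 + (-5)^2) = sqrt(34) = 5.831

5.831


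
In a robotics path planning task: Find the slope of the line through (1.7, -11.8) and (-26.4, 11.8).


slope = (y2-y1)/(x2-x1) = (11.8-(-11.8))/((-26.4)-1.7) = 23.6/(-28.1) = -0.8399

-0.8399


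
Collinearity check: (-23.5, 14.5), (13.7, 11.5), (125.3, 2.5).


Cross product: (13.7-(-23.5))*(2.5-14.5) - (11.5-14.5)*(125.3-(-23.5))
= 0

Yes, collinear


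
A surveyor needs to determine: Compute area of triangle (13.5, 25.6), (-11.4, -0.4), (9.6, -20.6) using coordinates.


Area = |x_A(y_B-y_C) + x_B(y_C-y_A) + x_C(y_A-y_B)|/2
= |272.7 + 526.68 + 249.6|/2
= 1048.98/2 = 524.49

524.49


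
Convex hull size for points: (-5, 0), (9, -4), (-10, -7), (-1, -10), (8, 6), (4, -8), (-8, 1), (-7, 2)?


Convex hull vertices (CCW): (-10, -7), (-1, -10), (4, -8), (9, -4), (8, 6), (-7, 2), (-8, 1)
Count = 7

7


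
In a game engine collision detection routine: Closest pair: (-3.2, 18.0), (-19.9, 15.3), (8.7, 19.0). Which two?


d(P0,P1) = 16.9169, d(P0,P2) = 11.9419, d(P1,P2) = 28.8383
Closest: P0 and P2

Closest pair: (-3.2, 18.0) and (8.7, 19.0), distance = 11.9419


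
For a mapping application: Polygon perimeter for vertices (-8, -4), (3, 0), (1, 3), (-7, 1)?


Sides: (-8, -4)->(3, 0): sqrt(137) = 11.7047, (3, 0)->(1, 3): sqrt(13) = 3.605551, (1, 3)->(-7, 1): sqrt(68) = 8.246211, (-7, 1)->(-8, -4): sqrt(26) = 5.09902
Sum = 28.655482
Perimeter = 28.6555

28.6555


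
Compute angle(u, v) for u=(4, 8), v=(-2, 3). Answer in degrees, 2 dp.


u.v = 16, |u| = sqrt(80) = 8.9443, |v| = sqrt(13) = 3.6056
cos(theta) = u.v/(|u||v|) = 16/sqrt(1040) = 0.496139
theta = acos(0.496139) = 60.26 degrees

60.26 degrees


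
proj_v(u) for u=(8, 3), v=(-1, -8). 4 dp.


u.v = -32, |v| = sqrt(65) = 8.0623
Scalar projection = u.v / |v| = -32 / sqrt(65) = -3.9691

-3.9691


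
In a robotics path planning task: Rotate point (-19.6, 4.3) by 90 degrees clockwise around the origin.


90° CW: (x,y) -> (y, -x)
(-19.6,4.3) -> (4.3, 19.6)

(4.3, 19.6)


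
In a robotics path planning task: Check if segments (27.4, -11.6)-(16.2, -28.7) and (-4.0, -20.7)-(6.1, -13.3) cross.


Cross products: d1=-140.45, d2=-230.28, d3=-435.02, d4=-345.19
d1*d2 < 0 and d3*d4 < 0? no

No, they don't intersect


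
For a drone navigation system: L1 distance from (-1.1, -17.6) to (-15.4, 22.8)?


|(-1.1)-(-15.4)| + |(-17.6)-22.8| = 14.3 + 40.4 = 54.7

54.7


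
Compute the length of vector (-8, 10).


|u| = sqrt((-8)^2 + 10^2) = sqrt(164) = 12.8062

12.8062


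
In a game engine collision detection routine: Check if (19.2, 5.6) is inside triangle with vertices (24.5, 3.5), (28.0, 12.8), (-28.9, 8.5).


Cross products: AB x AP = 56.64, BC x BP = 371.84, CA x CP = 85.64
All same sign? yes

Yes, inside


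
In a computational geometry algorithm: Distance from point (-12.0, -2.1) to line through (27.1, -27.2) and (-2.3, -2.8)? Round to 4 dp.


|cross product| = 216.1
|line direction| = sqrt(1459.72) = 38.2063
Distance = 216.1/sqrt(1459.72) = 5.6561

5.6561


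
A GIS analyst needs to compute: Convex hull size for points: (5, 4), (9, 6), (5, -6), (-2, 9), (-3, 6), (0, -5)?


Convex hull vertices (CCW): (-3, 6), (0, -5), (5, -6), (9, 6), (-2, 9)
Count = 5

5


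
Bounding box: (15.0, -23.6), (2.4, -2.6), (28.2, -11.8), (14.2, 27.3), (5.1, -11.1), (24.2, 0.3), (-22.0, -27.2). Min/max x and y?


x range: [-22, 28.2]
y range: [-27.2, 27.3]
Bounding box: (-22,-27.2) to (28.2,27.3)

(-22,-27.2) to (28.2,27.3)


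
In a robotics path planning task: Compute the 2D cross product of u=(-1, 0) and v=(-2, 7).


u x v = u_x*v_y - u_y*v_x = (-1)*7 - 0*(-2)
= (-7) - 0 = -7

-7


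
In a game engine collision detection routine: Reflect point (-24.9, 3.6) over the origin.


Reflection over origin: (x,y) -> (-x,-y)
(-24.9, 3.6) -> (24.9, -3.6)

(24.9, -3.6)


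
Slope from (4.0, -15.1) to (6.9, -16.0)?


slope = (y2-y1)/(x2-x1) = ((-16)-(-15.1))/(6.9-4) = (-0.9)/2.9 = -0.3103

-0.3103


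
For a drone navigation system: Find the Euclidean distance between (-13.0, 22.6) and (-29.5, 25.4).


dx=-16.5, dy=2.8
d^2 = (-16.5)^2 + 2.8^2 = 280.09
d = sqrt(280.09) = 16.7359

16.7359


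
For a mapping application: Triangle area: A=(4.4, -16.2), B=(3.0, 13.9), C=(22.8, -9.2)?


Area = |x_A(y_B-y_C) + x_B(y_C-y_A) + x_C(y_A-y_B)|/2
= |101.64 + 21 + (-686.28)|/2
= 563.64/2 = 281.82

281.82


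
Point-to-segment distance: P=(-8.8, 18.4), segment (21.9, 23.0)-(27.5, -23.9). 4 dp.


Project P onto AB: t = 0.0196 (clamped to [0,1])
Closest point on segment: (22.01, 22.0788)
Distance: 31.0288

31.0288


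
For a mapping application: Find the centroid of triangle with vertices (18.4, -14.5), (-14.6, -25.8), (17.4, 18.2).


Centroid = ((x_A+x_B+x_C)/3, (y_A+y_B+y_C)/3)
= ((18.4+(-14.6)+17.4)/3, ((-14.5)+(-25.8)+18.2)/3)
= (7.0667, -7.3667)

(7.0667, -7.3667)


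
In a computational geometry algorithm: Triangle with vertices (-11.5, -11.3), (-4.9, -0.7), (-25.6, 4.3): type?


Side lengths squared: AB^2=155.92, BC^2=453.49, CA^2=442.17
Sorted: [155.92, 442.17, 453.49]
By sides: Scalene, By angles: Acute

Scalene, Acute


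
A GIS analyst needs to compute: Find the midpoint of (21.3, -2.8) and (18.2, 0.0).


M = ((21.3+18.2)/2, ((-2.8)+0)/2)
= (19.75, -1.4)

(19.75, -1.4)


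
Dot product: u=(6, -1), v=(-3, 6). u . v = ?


u . v = u_x*v_x + u_y*v_y = 6*(-3) + (-1)*6
= (-18) + (-6) = -24

-24


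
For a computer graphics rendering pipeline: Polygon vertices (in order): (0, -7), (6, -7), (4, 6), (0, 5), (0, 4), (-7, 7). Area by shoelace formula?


Shoelace sum: (0*(-7) - 6*(-7)) + (6*6 - 4*(-7)) + (4*5 - 0*6) + (0*4 - 0*5) + (0*7 - (-7)*4) + ((-7)*(-7) - 0*7)
= 203
Area = |203|/2 = 101.5

101.5


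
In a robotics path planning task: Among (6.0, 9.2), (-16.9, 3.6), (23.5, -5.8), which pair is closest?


d(P0,P1) = 23.5748, d(P0,P2) = 23.0489, d(P1,P2) = 41.4792
Closest: P0 and P2

Closest pair: (6.0, 9.2) and (23.5, -5.8), distance = 23.0489


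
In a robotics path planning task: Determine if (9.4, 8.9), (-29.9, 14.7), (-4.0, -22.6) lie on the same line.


Cross product: ((-29.9)-9.4)*((-22.6)-8.9) - (14.7-8.9)*((-4)-9.4)
= 1315.67

No, not collinear


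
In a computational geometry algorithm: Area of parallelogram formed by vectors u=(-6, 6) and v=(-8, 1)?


|u x v| = |(-6)*1 - 6*(-8)|
= |(-6) - (-48)| = 42

42


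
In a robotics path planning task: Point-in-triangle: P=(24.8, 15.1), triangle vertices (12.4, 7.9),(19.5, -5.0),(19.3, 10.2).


Cross products: AB x AP = 211.08, BC x BP = -84.58, CA x CP = -21.16
All same sign? no

No, outside


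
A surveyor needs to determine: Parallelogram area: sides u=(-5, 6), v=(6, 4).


|u x v| = |(-5)*4 - 6*6|
= |(-20) - 36| = 56

56


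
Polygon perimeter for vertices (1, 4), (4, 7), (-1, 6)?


Sides: (1, 4)->(4, 7): sqrt(18) = 4.242641, (4, 7)->(-1, 6): sqrt(26) = 5.09902, (-1, 6)->(1, 4): sqrt(8) = 2.828427
Sum = 12.170088
Perimeter = 12.1701

12.1701


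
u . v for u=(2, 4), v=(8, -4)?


u . v = u_x*v_x + u_y*v_y = 2*8 + 4*(-4)
= 16 + (-16) = 0

0


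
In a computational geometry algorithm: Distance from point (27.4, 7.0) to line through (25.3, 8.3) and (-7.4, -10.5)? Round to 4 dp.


|cross product| = 81.99
|line direction| = sqrt(1422.73) = 37.7191
Distance = 81.99/sqrt(1422.73) = 2.1737

2.1737


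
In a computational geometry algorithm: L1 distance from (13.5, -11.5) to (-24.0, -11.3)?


|13.5-(-24)| + |(-11.5)-(-11.3)| = 37.5 + 0.2 = 37.7

37.7


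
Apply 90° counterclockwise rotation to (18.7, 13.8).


90° CCW: (x,y) -> (-y, x)
(18.7,13.8) -> (-13.8, 18.7)

(-13.8, 18.7)


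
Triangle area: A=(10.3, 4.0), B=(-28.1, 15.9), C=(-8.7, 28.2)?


Area = |x_A(y_B-y_C) + x_B(y_C-y_A) + x_C(y_A-y_B)|/2
= |(-126.69) + (-680.02) + 103.53|/2
= 703.18/2 = 351.59

351.59


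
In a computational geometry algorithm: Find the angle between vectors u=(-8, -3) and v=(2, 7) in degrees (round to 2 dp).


u.v = -37, |u| = sqrt(73) = 8.544, |v| = sqrt(53) = 7.2801
cos(theta) = u.v/(|u||v|) = -37/sqrt(3869) = -0.594843
theta = acos(-0.594843) = 126.5 degrees

126.5 degrees


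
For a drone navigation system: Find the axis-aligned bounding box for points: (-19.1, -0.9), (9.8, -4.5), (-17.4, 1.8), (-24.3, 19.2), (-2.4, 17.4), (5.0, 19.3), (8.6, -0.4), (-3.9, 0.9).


x range: [-24.3, 9.8]
y range: [-4.5, 19.3]
Bounding box: (-24.3,-4.5) to (9.8,19.3)

(-24.3,-4.5) to (9.8,19.3)


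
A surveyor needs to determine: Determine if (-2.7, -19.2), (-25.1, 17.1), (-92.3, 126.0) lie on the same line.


Cross product: ((-25.1)-(-2.7))*(126-(-19.2)) - (17.1-(-19.2))*((-92.3)-(-2.7))
= 0

Yes, collinear


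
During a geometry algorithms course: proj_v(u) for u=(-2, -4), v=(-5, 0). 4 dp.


u.v = 10, |v| = sqrt(25) = 5
Scalar projection = u.v / |v| = 10 / sqrt(25) = 2

2


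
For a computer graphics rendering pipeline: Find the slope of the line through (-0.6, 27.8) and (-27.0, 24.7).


slope = (y2-y1)/(x2-x1) = (24.7-27.8)/((-27)-(-0.6)) = (-3.1)/(-26.4) = 0.1174

0.1174


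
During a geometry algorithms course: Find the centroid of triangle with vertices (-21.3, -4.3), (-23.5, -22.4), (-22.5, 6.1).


Centroid = ((x_A+x_B+x_C)/3, (y_A+y_B+y_C)/3)
= (((-21.3)+(-23.5)+(-22.5))/3, ((-4.3)+(-22.4)+6.1)/3)
= (-22.4333, -6.8667)

(-22.4333, -6.8667)


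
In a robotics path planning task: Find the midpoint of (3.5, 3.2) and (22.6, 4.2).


M = ((3.5+22.6)/2, (3.2+4.2)/2)
= (13.05, 3.7)

(13.05, 3.7)


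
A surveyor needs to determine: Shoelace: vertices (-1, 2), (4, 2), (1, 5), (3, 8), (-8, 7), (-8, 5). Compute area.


Shoelace sum: ((-1)*2 - 4*2) + (4*5 - 1*2) + (1*8 - 3*5) + (3*7 - (-8)*8) + ((-8)*5 - (-8)*7) + ((-8)*2 - (-1)*5)
= 91
Area = |91|/2 = 45.5

45.5


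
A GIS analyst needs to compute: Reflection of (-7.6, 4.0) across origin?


Reflection over origin: (x,y) -> (-x,-y)
(-7.6, 4) -> (7.6, -4)

(7.6, -4)


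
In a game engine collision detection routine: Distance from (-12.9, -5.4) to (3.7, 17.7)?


dx=16.6, dy=23.1
d^2 = 16.6^2 + 23.1^2 = 809.17
d = sqrt(809.17) = 28.4459

28.4459


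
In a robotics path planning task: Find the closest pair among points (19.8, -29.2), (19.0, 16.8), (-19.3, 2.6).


d(P0,P1) = 46.007, d(P0,P2) = 50.3989, d(P1,P2) = 40.8476
Closest: P1 and P2

Closest pair: (19.0, 16.8) and (-19.3, 2.6), distance = 40.8476


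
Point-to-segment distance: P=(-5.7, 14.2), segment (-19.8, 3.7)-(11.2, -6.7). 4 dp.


Project P onto AB: t = 0.3067 (clamped to [0,1])
Closest point on segment: (-10.2926, 0.5104)
Distance: 14.4394

14.4394


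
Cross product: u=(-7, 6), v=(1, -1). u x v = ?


u x v = u_x*v_y - u_y*v_x = (-7)*(-1) - 6*1
= 7 - 6 = 1

1


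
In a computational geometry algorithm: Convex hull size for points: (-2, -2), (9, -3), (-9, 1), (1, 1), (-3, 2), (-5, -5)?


Convex hull vertices (CCW): (-9, 1), (-5, -5), (9, -3), (1, 1), (-3, 2)
Count = 5

5


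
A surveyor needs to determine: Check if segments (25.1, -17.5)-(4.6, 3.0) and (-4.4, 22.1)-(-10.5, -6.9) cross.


Cross products: d1=1097.06, d2=377.51, d3=-207.05, d4=512.5
d1*d2 < 0 and d3*d4 < 0? no

No, they don't intersect


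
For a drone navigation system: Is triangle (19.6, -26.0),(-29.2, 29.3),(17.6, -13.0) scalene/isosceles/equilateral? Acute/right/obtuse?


Side lengths squared: AB^2=5439.53, BC^2=3979.53, CA^2=173
Sorted: [173, 3979.53, 5439.53]
By sides: Scalene, By angles: Obtuse

Scalene, Obtuse


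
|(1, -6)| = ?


|u| = sqrt(1^2 + (-6)^2) = sqrt(37) = 6.0828

6.0828


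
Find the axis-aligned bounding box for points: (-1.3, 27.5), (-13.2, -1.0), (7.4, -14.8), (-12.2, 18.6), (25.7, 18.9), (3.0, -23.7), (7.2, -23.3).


x range: [-13.2, 25.7]
y range: [-23.7, 27.5]
Bounding box: (-13.2,-23.7) to (25.7,27.5)

(-13.2,-23.7) to (25.7,27.5)


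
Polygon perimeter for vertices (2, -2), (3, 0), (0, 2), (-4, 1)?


Sides: (2, -2)->(3, 0): sqrt(5) = 2.236068, (3, 0)->(0, 2): sqrt(13) = 3.605551, (0, 2)->(-4, 1): sqrt(17) = 4.123106, (-4, 1)->(2, -2): sqrt(45) = 6.708204
Sum = 16.672929
Perimeter = 16.6729

16.6729


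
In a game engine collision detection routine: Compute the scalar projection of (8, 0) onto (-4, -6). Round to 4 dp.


u.v = -32, |v| = sqrt(52) = 7.2111
Scalar projection = u.v / |v| = -32 / sqrt(52) = -4.4376

-4.4376


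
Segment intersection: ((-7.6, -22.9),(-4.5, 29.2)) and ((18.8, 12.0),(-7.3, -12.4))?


Cross products: d1=266.73, d2=-1017.44, d3=-1267.25, d4=16.92
d1*d2 < 0 and d3*d4 < 0? yes

Yes, they intersect


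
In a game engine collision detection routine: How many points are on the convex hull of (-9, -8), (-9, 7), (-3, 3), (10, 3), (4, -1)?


Convex hull vertices (CCW): (-9, -8), (4, -1), (10, 3), (-9, 7)
Count = 4

4


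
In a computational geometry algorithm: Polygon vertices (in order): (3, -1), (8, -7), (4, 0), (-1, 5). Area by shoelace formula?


Shoelace sum: (3*(-7) - 8*(-1)) + (8*0 - 4*(-7)) + (4*5 - (-1)*0) + ((-1)*(-1) - 3*5)
= 21
Area = |21|/2 = 10.5

10.5


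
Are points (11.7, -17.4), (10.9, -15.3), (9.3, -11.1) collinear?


Cross product: (10.9-11.7)*((-11.1)-(-17.4)) - ((-15.3)-(-17.4))*(9.3-11.7)
= 0

Yes, collinear


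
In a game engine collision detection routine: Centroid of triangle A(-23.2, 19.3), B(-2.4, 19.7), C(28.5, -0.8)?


Centroid = ((x_A+x_B+x_C)/3, (y_A+y_B+y_C)/3)
= (((-23.2)+(-2.4)+28.5)/3, (19.3+19.7+(-0.8))/3)
= (0.9667, 12.7333)

(0.9667, 12.7333)


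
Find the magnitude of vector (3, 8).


|u| = sqrt(3^2 + 8^2) = sqrt(73) = 8.544

8.544


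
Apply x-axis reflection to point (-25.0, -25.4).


Reflection over x-axis: (x,y) -> (x,-y)
(-25, -25.4) -> (-25, 25.4)

(-25, 25.4)


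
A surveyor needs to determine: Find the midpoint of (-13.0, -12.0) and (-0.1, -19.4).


M = (((-13)+(-0.1))/2, ((-12)+(-19.4))/2)
= (-6.55, -15.7)

(-6.55, -15.7)


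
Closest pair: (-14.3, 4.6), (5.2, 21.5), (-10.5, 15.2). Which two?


d(P0,P1) = 25.8043, d(P0,P2) = 11.2606, d(P1,P2) = 16.9169
Closest: P0 and P2

Closest pair: (-14.3, 4.6) and (-10.5, 15.2), distance = 11.2606


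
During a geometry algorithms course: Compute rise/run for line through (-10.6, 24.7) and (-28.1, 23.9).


slope = (y2-y1)/(x2-x1) = (23.9-24.7)/((-28.1)-(-10.6)) = (-0.8)/(-17.5) = 0.0457

0.0457


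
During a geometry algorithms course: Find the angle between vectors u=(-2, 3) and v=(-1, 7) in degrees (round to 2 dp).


u.v = 23, |u| = sqrt(13) = 3.6056, |v| = sqrt(50) = 7.0711
cos(theta) = u.v/(|u||v|) = 23/sqrt(650) = 0.902134
theta = acos(0.902134) = 25.56 degrees

25.56 degrees


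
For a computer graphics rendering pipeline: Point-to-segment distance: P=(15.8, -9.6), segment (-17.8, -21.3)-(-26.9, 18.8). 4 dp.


Project P onto AB: t = 0.0966 (clamped to [0,1])
Closest point on segment: (-18.6795, -17.4245)
Distance: 35.3561

35.3561


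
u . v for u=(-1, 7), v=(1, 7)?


u . v = u_x*v_x + u_y*v_y = (-1)*1 + 7*7
= (-1) + 49 = 48

48


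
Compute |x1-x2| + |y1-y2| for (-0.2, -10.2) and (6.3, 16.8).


|(-0.2)-6.3| + |(-10.2)-16.8| = 6.5 + 27 = 33.5

33.5


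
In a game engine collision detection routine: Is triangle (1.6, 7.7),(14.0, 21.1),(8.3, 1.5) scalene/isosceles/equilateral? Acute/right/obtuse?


Side lengths squared: AB^2=333.32, BC^2=416.65, CA^2=83.33
Sorted: [83.33, 333.32, 416.65]
By sides: Scalene, By angles: Right

Scalene, Right


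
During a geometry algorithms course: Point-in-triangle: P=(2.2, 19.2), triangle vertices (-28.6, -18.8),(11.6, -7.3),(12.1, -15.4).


Cross products: AB x AP = 1173.4, BC x BP = -62.89, CA x CP = -1441.88
All same sign? no

No, outside


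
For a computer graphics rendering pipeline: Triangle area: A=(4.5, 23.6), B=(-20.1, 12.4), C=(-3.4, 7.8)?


Area = |x_A(y_B-y_C) + x_B(y_C-y_A) + x_C(y_A-y_B)|/2
= |20.7 + 317.58 + (-38.08)|/2
= 300.2/2 = 150.1

150.1


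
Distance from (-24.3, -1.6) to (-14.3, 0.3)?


dx=10, dy=1.9
d^2 = 10^2 + 1.9^2 = 103.61
d = sqrt(103.61) = 10.1789

10.1789


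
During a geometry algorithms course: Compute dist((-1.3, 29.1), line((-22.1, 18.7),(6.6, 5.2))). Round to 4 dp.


|cross product| = 579.28
|line direction| = sqrt(1005.94) = 31.7166
Distance = 579.28/sqrt(1005.94) = 18.2643

18.2643


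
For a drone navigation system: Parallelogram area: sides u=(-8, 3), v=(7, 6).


|u x v| = |(-8)*6 - 3*7|
= |(-48) - 21| = 69

69


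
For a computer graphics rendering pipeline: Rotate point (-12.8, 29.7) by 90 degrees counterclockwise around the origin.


90° CCW: (x,y) -> (-y, x)
(-12.8,29.7) -> (-29.7, -12.8)

(-29.7, -12.8)


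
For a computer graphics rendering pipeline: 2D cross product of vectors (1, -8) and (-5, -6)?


u x v = u_x*v_y - u_y*v_x = 1*(-6) - (-8)*(-5)
= (-6) - 40 = -46

-46


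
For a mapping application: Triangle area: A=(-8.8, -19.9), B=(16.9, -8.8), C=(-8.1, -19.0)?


Area = |x_A(y_B-y_C) + x_B(y_C-y_A) + x_C(y_A-y_B)|/2
= |(-89.76) + 15.21 + 89.91|/2
= 15.36/2 = 7.68

7.68


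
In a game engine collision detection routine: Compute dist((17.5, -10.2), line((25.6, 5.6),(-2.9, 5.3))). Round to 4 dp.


|cross product| = 447.87
|line direction| = sqrt(812.34) = 28.5016
Distance = 447.87/sqrt(812.34) = 15.7139

15.7139


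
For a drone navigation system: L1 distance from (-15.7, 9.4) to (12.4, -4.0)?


|(-15.7)-12.4| + |9.4-(-4)| = 28.1 + 13.4 = 41.5

41.5


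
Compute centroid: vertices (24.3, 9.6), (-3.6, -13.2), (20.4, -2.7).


Centroid = ((x_A+x_B+x_C)/3, (y_A+y_B+y_C)/3)
= ((24.3+(-3.6)+20.4)/3, (9.6+(-13.2)+(-2.7))/3)
= (13.7, -2.1)

(13.7, -2.1)


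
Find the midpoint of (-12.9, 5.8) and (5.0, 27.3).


M = (((-12.9)+5)/2, (5.8+27.3)/2)
= (-3.95, 16.55)

(-3.95, 16.55)


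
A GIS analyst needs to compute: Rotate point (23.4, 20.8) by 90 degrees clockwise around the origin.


90° CW: (x,y) -> (y, -x)
(23.4,20.8) -> (20.8, -23.4)

(20.8, -23.4)


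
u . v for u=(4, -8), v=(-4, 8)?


u . v = u_x*v_x + u_y*v_y = 4*(-4) + (-8)*8
= (-16) + (-64) = -80

-80


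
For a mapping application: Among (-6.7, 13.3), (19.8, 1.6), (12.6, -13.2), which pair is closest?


d(P0,P1) = 28.9679, d(P0,P2) = 32.7832, d(P1,P2) = 16.4584
Closest: P1 and P2

Closest pair: (19.8, 1.6) and (12.6, -13.2), distance = 16.4584


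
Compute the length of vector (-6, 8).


|u| = sqrt((-6)^2 + 8^2) = sqrt(100) = 10

10


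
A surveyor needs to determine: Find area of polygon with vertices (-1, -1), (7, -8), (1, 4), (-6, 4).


Shoelace sum: ((-1)*(-8) - 7*(-1)) + (7*4 - 1*(-8)) + (1*4 - (-6)*4) + ((-6)*(-1) - (-1)*4)
= 89
Area = |89|/2 = 44.5

44.5


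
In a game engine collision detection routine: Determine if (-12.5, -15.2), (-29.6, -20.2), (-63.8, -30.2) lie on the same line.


Cross product: ((-29.6)-(-12.5))*((-30.2)-(-15.2)) - ((-20.2)-(-15.2))*((-63.8)-(-12.5))
= 0

Yes, collinear


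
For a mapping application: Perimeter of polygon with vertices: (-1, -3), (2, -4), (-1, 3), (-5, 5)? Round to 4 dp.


Sides: (-1, -3)->(2, -4): sqrt(10) = 3.162278, (2, -4)->(-1, 3): sqrt(58) = 7.615773, (-1, 3)->(-5, 5): sqrt(20) = 4.472136, (-5, 5)->(-1, -3): sqrt(80) = 8.944272
Sum = 24.194459
Perimeter = 24.1945

24.1945


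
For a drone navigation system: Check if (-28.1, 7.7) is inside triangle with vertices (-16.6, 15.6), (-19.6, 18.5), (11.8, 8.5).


Cross products: AB x AP = 57.05, BC x BP = -424.12, CA x CP = 306.01
All same sign? no

No, outside


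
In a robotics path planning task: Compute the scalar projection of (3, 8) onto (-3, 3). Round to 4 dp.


u.v = 15, |v| = sqrt(18) = 4.2426
Scalar projection = u.v / |v| = 15 / sqrt(18) = 3.5355

3.5355


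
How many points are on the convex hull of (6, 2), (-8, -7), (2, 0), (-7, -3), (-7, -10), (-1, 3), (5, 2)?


Convex hull vertices (CCW): (-8, -7), (-7, -10), (6, 2), (-1, 3), (-7, -3)
Count = 5

5


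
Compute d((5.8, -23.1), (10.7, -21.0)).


dx=4.9, dy=2.1
d^2 = 4.9^2 + 2.1^2 = 28.42
d = sqrt(28.42) = 5.331

5.331


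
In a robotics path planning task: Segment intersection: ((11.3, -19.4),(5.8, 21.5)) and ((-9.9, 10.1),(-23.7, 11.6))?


Cross products: d1=375.3, d2=-180.87, d3=704.83, d4=1261
d1*d2 < 0 and d3*d4 < 0? no

No, they don't intersect


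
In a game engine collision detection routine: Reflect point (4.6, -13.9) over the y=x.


Reflection over y=x: (x,y) -> (y,x)
(4.6, -13.9) -> (-13.9, 4.6)

(-13.9, 4.6)


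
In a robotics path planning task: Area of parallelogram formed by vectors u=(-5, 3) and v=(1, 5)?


|u x v| = |(-5)*5 - 3*1|
= |(-25) - 3| = 28

28


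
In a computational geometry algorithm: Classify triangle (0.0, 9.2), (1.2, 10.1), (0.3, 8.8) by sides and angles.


Side lengths squared: AB^2=2.25, BC^2=2.5, CA^2=0.25
Sorted: [0.25, 2.25, 2.5]
By sides: Scalene, By angles: Right

Scalene, Right


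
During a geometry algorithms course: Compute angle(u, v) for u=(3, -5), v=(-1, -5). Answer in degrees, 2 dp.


u.v = 22, |u| = sqrt(34) = 5.831, |v| = sqrt(26) = 5.099
cos(theta) = u.v/(|u||v|) = 22/sqrt(884) = 0.73994
theta = acos(0.73994) = 42.27 degrees

42.27 degrees


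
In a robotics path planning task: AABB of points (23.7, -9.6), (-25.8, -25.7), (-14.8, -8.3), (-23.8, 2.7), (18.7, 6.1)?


x range: [-25.8, 23.7]
y range: [-25.7, 6.1]
Bounding box: (-25.8,-25.7) to (23.7,6.1)

(-25.8,-25.7) to (23.7,6.1)


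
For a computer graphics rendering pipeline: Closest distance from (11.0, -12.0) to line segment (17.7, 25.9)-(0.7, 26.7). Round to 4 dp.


Project P onto AB: t = 0.2886 (clamped to [0,1])
Closest point on segment: (12.7944, 26.1309)
Distance: 38.173

38.173
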